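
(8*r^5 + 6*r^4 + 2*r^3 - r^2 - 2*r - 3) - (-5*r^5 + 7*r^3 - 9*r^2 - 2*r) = 13*r^5 + 6*r^4 - 5*r^3 + 8*r^2 - 3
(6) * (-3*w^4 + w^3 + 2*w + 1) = -18*w^4 + 6*w^3 + 12*w + 6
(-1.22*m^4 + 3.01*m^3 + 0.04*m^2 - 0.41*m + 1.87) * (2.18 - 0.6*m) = 0.732*m^5 - 4.4656*m^4 + 6.5378*m^3 + 0.3332*m^2 - 2.0158*m + 4.0766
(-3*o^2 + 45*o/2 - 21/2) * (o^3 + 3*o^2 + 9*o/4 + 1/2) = -3*o^5 + 27*o^4/2 + 201*o^3/4 + 141*o^2/8 - 99*o/8 - 21/4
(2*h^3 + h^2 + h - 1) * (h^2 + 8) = 2*h^5 + h^4 + 17*h^3 + 7*h^2 + 8*h - 8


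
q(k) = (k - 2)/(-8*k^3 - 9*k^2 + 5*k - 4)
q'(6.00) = 0.00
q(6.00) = 0.00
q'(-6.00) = 0.00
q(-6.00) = -0.00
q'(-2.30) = -0.27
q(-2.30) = -0.13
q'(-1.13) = -0.28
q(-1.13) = 0.33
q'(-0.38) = 0.29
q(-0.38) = 0.35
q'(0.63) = -0.68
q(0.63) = 0.21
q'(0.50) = -0.88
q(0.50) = 0.32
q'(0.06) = 0.27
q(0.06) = 0.52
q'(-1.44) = -1.98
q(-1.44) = 0.58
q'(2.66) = -0.00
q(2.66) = -0.00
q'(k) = (k - 2)*(24*k^2 + 18*k - 5)/(-8*k^3 - 9*k^2 + 5*k - 4)^2 + 1/(-8*k^3 - 9*k^2 + 5*k - 4) = (16*k^3 - 39*k^2 - 36*k + 6)/(64*k^6 + 144*k^5 + k^4 - 26*k^3 + 97*k^2 - 40*k + 16)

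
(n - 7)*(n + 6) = n^2 - n - 42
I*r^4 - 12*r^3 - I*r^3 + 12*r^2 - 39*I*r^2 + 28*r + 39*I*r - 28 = (r + I)*(r + 4*I)*(r + 7*I)*(I*r - I)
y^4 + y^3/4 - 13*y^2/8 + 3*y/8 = y*(y - 1)*(y - 1/4)*(y + 3/2)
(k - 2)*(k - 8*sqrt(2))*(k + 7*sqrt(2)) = k^3 - 2*k^2 - sqrt(2)*k^2 - 112*k + 2*sqrt(2)*k + 224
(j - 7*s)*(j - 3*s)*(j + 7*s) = j^3 - 3*j^2*s - 49*j*s^2 + 147*s^3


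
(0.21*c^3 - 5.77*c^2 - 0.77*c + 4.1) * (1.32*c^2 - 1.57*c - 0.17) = 0.2772*c^5 - 7.9461*c^4 + 8.0068*c^3 + 7.6018*c^2 - 6.3061*c - 0.697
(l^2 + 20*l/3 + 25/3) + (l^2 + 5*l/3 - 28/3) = 2*l^2 + 25*l/3 - 1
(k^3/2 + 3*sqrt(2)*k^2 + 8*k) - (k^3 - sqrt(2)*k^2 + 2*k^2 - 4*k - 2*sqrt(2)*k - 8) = -k^3/2 - 2*k^2 + 4*sqrt(2)*k^2 + 2*sqrt(2)*k + 12*k + 8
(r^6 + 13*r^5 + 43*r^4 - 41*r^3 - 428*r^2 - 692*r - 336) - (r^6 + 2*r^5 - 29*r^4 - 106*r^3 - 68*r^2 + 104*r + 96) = 11*r^5 + 72*r^4 + 65*r^3 - 360*r^2 - 796*r - 432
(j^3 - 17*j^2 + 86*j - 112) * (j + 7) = j^4 - 10*j^3 - 33*j^2 + 490*j - 784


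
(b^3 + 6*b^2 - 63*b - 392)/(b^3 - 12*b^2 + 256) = (b^2 + 14*b + 49)/(b^2 - 4*b - 32)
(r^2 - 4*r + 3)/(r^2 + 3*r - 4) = (r - 3)/(r + 4)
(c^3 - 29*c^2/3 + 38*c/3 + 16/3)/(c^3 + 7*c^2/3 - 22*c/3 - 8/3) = (c - 8)/(c + 4)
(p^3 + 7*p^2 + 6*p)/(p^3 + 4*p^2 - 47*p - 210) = p*(p + 1)/(p^2 - 2*p - 35)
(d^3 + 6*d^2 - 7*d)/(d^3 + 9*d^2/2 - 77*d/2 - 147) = 2*d*(d - 1)/(2*d^2 - 5*d - 42)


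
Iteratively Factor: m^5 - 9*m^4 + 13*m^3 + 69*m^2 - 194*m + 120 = (m - 5)*(m^4 - 4*m^3 - 7*m^2 + 34*m - 24) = (m - 5)*(m + 3)*(m^3 - 7*m^2 + 14*m - 8) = (m - 5)*(m - 4)*(m + 3)*(m^2 - 3*m + 2) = (m - 5)*(m - 4)*(m - 2)*(m + 3)*(m - 1)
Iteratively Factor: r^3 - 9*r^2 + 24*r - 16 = (r - 4)*(r^2 - 5*r + 4) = (r - 4)*(r - 1)*(r - 4)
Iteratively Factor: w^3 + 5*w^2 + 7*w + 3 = (w + 3)*(w^2 + 2*w + 1) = (w + 1)*(w + 3)*(w + 1)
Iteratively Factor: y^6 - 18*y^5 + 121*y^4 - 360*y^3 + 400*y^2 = (y - 5)*(y^5 - 13*y^4 + 56*y^3 - 80*y^2) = (y - 5)*(y - 4)*(y^4 - 9*y^3 + 20*y^2) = y*(y - 5)*(y - 4)*(y^3 - 9*y^2 + 20*y) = y^2*(y - 5)*(y - 4)*(y^2 - 9*y + 20) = y^2*(y - 5)^2*(y - 4)*(y - 4)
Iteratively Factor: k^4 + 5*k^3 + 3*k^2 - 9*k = (k + 3)*(k^3 + 2*k^2 - 3*k) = (k + 3)^2*(k^2 - k) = k*(k + 3)^2*(k - 1)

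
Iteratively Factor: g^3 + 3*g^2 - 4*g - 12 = (g - 2)*(g^2 + 5*g + 6) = (g - 2)*(g + 3)*(g + 2)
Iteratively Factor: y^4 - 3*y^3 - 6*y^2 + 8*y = (y + 2)*(y^3 - 5*y^2 + 4*y) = (y - 4)*(y + 2)*(y^2 - y) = (y - 4)*(y - 1)*(y + 2)*(y)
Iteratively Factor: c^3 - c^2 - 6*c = (c + 2)*(c^2 - 3*c) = c*(c + 2)*(c - 3)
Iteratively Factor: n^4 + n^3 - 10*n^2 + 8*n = (n + 4)*(n^3 - 3*n^2 + 2*n) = n*(n + 4)*(n^2 - 3*n + 2) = n*(n - 2)*(n + 4)*(n - 1)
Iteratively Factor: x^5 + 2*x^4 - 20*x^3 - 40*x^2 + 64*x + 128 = (x + 2)*(x^4 - 20*x^2 + 64) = (x - 4)*(x + 2)*(x^3 + 4*x^2 - 4*x - 16) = (x - 4)*(x + 2)*(x + 4)*(x^2 - 4) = (x - 4)*(x + 2)^2*(x + 4)*(x - 2)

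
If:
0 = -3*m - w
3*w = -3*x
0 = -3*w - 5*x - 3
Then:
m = -1/2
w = 3/2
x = -3/2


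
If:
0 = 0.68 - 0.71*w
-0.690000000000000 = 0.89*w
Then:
No Solution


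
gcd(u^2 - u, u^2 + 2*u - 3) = u - 1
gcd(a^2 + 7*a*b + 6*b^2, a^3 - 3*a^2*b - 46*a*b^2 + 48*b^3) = a + 6*b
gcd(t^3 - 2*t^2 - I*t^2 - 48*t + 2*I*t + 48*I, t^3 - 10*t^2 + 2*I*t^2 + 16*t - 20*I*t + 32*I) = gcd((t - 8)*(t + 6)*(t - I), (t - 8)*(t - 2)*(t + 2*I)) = t - 8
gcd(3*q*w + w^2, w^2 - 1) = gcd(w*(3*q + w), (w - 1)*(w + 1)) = 1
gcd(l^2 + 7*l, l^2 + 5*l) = l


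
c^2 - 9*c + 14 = (c - 7)*(c - 2)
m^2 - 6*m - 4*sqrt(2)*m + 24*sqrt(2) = (m - 6)*(m - 4*sqrt(2))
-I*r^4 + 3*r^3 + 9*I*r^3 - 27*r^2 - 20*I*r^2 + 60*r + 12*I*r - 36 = (r - 6)*(r - 2)*(r + 3*I)*(-I*r + I)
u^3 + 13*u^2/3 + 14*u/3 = u*(u + 2)*(u + 7/3)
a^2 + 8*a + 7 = (a + 1)*(a + 7)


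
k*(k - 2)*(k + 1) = k^3 - k^2 - 2*k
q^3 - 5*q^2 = q^2*(q - 5)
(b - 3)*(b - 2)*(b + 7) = b^3 + 2*b^2 - 29*b + 42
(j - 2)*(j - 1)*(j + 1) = j^3 - 2*j^2 - j + 2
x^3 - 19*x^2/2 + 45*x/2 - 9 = (x - 6)*(x - 3)*(x - 1/2)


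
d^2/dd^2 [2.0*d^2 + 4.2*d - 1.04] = 4.00000000000000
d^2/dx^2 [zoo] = 0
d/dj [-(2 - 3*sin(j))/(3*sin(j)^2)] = (4 - 3*sin(j))*cos(j)/(3*sin(j)^3)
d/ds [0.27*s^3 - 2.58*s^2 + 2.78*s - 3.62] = 0.81*s^2 - 5.16*s + 2.78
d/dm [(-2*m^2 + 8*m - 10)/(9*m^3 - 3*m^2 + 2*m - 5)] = 2*(9*m^4 - 72*m^3 + 145*m^2 - 20*m - 10)/(81*m^6 - 54*m^5 + 45*m^4 - 102*m^3 + 34*m^2 - 20*m + 25)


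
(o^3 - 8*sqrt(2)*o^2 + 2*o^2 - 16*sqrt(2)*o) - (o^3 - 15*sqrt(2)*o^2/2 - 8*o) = -sqrt(2)*o^2/2 + 2*o^2 - 16*sqrt(2)*o + 8*o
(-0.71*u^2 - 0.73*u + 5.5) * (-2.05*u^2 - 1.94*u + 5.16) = 1.4555*u^4 + 2.8739*u^3 - 13.5224*u^2 - 14.4368*u + 28.38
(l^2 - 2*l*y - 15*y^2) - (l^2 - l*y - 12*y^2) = -l*y - 3*y^2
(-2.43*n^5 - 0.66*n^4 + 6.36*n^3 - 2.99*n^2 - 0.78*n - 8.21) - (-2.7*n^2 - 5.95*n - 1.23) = -2.43*n^5 - 0.66*n^4 + 6.36*n^3 - 0.29*n^2 + 5.17*n - 6.98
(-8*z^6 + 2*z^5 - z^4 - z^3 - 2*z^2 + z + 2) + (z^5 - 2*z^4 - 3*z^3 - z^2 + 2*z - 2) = -8*z^6 + 3*z^5 - 3*z^4 - 4*z^3 - 3*z^2 + 3*z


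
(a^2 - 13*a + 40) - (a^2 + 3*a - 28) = 68 - 16*a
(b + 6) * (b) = b^2 + 6*b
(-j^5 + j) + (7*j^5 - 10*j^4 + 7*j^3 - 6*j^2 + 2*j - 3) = 6*j^5 - 10*j^4 + 7*j^3 - 6*j^2 + 3*j - 3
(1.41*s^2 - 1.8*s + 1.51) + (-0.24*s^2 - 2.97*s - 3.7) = 1.17*s^2 - 4.77*s - 2.19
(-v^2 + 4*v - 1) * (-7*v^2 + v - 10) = 7*v^4 - 29*v^3 + 21*v^2 - 41*v + 10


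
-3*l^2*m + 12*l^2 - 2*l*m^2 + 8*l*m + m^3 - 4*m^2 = (-3*l + m)*(l + m)*(m - 4)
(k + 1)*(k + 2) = k^2 + 3*k + 2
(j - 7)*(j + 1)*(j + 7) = j^3 + j^2 - 49*j - 49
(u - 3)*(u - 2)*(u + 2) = u^3 - 3*u^2 - 4*u + 12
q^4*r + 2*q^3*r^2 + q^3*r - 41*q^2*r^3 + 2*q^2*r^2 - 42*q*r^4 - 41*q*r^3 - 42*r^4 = (q - 6*r)*(q + r)*(q + 7*r)*(q*r + r)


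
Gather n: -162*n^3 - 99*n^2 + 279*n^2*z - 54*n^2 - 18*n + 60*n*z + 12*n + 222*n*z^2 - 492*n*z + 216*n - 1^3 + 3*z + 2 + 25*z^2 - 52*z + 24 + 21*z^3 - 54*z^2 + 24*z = -162*n^3 + n^2*(279*z - 153) + n*(222*z^2 - 432*z + 210) + 21*z^3 - 29*z^2 - 25*z + 25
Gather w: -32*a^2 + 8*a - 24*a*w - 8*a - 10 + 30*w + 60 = -32*a^2 + w*(30 - 24*a) + 50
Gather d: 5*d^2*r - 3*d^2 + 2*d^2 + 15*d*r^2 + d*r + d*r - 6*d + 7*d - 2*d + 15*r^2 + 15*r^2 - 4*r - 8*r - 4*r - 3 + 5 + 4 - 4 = d^2*(5*r - 1) + d*(15*r^2 + 2*r - 1) + 30*r^2 - 16*r + 2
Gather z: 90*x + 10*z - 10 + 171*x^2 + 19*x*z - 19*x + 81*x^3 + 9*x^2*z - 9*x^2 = 81*x^3 + 162*x^2 + 71*x + z*(9*x^2 + 19*x + 10) - 10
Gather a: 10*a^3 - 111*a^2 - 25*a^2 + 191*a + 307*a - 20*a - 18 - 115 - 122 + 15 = 10*a^3 - 136*a^2 + 478*a - 240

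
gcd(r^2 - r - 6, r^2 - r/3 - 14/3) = r + 2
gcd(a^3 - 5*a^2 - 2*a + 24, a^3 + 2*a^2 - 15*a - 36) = a - 4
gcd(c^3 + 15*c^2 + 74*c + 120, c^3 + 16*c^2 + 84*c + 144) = c^2 + 10*c + 24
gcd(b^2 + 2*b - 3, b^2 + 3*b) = b + 3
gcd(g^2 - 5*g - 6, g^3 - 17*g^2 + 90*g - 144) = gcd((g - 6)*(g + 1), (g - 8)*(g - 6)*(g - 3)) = g - 6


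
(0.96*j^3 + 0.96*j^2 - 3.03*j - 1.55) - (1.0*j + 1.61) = 0.96*j^3 + 0.96*j^2 - 4.03*j - 3.16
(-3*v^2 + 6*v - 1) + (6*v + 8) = -3*v^2 + 12*v + 7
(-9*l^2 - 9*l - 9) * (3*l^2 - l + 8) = -27*l^4 - 18*l^3 - 90*l^2 - 63*l - 72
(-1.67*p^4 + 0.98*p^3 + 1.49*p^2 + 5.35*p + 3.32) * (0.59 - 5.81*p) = 9.7027*p^5 - 6.6791*p^4 - 8.0787*p^3 - 30.2044*p^2 - 16.1327*p + 1.9588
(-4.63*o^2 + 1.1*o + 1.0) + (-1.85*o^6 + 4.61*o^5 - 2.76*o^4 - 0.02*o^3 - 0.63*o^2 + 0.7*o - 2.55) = -1.85*o^6 + 4.61*o^5 - 2.76*o^4 - 0.02*o^3 - 5.26*o^2 + 1.8*o - 1.55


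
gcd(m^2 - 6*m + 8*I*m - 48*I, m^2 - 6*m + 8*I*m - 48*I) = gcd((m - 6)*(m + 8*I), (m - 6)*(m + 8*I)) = m^2 + m*(-6 + 8*I) - 48*I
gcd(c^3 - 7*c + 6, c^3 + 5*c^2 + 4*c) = 1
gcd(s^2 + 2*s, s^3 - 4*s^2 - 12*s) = s^2 + 2*s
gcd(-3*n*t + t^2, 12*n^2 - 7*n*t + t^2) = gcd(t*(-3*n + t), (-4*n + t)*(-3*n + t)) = -3*n + t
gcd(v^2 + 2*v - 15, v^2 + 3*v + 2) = 1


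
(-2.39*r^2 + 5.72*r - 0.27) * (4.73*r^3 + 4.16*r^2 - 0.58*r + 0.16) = -11.3047*r^5 + 17.1132*r^4 + 23.9043*r^3 - 4.8232*r^2 + 1.0718*r - 0.0432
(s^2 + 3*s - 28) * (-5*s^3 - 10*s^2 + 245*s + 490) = -5*s^5 - 25*s^4 + 355*s^3 + 1505*s^2 - 5390*s - 13720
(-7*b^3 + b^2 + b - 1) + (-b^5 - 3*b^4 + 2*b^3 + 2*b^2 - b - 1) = -b^5 - 3*b^4 - 5*b^3 + 3*b^2 - 2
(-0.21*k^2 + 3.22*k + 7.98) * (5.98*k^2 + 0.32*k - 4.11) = -1.2558*k^4 + 19.1884*k^3 + 49.6139*k^2 - 10.6806*k - 32.7978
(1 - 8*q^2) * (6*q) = -48*q^3 + 6*q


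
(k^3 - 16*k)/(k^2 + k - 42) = k*(k^2 - 16)/(k^2 + k - 42)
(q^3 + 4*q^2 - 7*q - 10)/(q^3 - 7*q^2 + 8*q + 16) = (q^2 + 3*q - 10)/(q^2 - 8*q + 16)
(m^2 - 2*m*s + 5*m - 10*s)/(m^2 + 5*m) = (m - 2*s)/m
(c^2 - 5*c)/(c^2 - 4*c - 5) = c/(c + 1)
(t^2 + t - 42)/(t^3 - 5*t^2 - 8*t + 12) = (t + 7)/(t^2 + t - 2)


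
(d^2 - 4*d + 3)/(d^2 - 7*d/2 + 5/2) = 2*(d - 3)/(2*d - 5)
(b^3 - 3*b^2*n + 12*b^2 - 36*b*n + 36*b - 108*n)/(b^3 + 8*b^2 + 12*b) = (b^2 - 3*b*n + 6*b - 18*n)/(b*(b + 2))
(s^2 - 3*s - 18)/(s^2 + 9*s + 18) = (s - 6)/(s + 6)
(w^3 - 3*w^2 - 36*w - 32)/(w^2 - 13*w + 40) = (w^2 + 5*w + 4)/(w - 5)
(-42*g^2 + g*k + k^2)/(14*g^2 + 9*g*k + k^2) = (-6*g + k)/(2*g + k)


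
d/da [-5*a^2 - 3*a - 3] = -10*a - 3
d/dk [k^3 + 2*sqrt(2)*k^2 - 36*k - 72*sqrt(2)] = 3*k^2 + 4*sqrt(2)*k - 36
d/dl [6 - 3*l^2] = -6*l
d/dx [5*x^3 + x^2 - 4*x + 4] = 15*x^2 + 2*x - 4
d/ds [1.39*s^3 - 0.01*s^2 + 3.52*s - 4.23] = 4.17*s^2 - 0.02*s + 3.52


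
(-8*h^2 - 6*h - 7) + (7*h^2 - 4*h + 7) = -h^2 - 10*h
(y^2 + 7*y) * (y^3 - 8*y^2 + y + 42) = y^5 - y^4 - 55*y^3 + 49*y^2 + 294*y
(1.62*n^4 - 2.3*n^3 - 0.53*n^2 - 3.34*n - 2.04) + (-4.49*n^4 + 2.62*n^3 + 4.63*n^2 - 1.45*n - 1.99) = -2.87*n^4 + 0.32*n^3 + 4.1*n^2 - 4.79*n - 4.03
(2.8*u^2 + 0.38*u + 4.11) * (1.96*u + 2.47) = 5.488*u^3 + 7.6608*u^2 + 8.9942*u + 10.1517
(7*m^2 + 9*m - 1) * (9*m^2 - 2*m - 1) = 63*m^4 + 67*m^3 - 34*m^2 - 7*m + 1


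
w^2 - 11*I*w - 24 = (w - 8*I)*(w - 3*I)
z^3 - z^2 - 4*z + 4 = (z - 2)*(z - 1)*(z + 2)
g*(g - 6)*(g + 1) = g^3 - 5*g^2 - 6*g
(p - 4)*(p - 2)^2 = p^3 - 8*p^2 + 20*p - 16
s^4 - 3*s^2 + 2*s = s*(s - 1)^2*(s + 2)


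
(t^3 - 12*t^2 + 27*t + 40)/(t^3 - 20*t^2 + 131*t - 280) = (t + 1)/(t - 7)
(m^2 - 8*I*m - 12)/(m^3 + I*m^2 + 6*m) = (m - 6*I)/(m*(m + 3*I))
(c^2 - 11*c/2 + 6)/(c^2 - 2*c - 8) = (c - 3/2)/(c + 2)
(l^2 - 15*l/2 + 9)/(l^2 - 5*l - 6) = (l - 3/2)/(l + 1)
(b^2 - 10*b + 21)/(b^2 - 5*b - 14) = (b - 3)/(b + 2)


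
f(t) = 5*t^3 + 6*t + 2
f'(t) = 15*t^2 + 6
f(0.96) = 12.18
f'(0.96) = 19.82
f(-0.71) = -4.05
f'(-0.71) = 13.56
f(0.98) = 12.59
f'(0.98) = 20.41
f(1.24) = 18.97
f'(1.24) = 29.06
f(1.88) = 46.50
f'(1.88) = 59.02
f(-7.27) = -1962.82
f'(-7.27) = 798.79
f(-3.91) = -320.34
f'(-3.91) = 235.32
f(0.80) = 9.36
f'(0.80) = 15.60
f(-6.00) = -1114.00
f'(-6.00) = 546.00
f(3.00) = 155.00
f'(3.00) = 141.00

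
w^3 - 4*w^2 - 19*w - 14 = (w - 7)*(w + 1)*(w + 2)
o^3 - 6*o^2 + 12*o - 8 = (o - 2)^3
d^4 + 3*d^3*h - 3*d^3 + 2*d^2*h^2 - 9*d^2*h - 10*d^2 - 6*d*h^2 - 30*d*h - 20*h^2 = (d - 5)*(d + 2)*(d + h)*(d + 2*h)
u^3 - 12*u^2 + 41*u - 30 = (u - 6)*(u - 5)*(u - 1)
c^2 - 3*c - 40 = (c - 8)*(c + 5)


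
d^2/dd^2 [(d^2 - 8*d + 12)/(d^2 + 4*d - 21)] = 6*(-4*d^3 + 33*d^2 - 120*d + 71)/(d^6 + 12*d^5 - 15*d^4 - 440*d^3 + 315*d^2 + 5292*d - 9261)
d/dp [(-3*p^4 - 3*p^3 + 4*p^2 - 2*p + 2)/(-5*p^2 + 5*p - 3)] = (30*p^5 - 30*p^4 + 6*p^3 + 37*p^2 - 4*p - 4)/(25*p^4 - 50*p^3 + 55*p^2 - 30*p + 9)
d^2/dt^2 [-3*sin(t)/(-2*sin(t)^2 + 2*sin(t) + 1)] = 3*(-4*sin(t)^5 - 4*sin(t)^4 - 4*sin(t)^3 + 2*sin(t)^2 + 11*sin(t) - 4)/(-2*sin(t) - cos(2*t))^3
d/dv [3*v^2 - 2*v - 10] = 6*v - 2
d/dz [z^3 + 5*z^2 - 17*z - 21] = 3*z^2 + 10*z - 17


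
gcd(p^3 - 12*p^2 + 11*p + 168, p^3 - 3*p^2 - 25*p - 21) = p^2 - 4*p - 21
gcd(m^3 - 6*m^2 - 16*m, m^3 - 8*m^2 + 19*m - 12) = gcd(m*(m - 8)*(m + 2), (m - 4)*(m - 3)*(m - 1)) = 1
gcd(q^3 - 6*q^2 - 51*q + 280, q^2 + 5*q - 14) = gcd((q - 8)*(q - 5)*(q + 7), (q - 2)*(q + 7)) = q + 7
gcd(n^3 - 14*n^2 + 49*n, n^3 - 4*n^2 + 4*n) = n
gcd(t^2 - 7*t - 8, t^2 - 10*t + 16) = t - 8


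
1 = 1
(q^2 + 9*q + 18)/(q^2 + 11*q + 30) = (q + 3)/(q + 5)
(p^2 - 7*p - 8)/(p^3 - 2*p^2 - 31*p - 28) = (p - 8)/(p^2 - 3*p - 28)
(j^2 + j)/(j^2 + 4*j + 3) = j/(j + 3)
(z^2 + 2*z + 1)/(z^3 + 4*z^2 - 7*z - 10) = (z + 1)/(z^2 + 3*z - 10)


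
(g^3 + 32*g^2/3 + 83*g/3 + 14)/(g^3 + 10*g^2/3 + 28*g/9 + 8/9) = 3*(g^2 + 10*g + 21)/(3*g^2 + 8*g + 4)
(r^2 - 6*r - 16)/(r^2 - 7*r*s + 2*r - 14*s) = (r - 8)/(r - 7*s)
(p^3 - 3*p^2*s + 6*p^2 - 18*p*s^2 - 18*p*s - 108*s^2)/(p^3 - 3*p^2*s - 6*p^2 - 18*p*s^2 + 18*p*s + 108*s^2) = (p + 6)/(p - 6)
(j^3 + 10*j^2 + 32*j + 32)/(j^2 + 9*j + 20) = (j^2 + 6*j + 8)/(j + 5)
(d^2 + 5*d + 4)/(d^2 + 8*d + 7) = (d + 4)/(d + 7)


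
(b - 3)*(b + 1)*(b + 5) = b^3 + 3*b^2 - 13*b - 15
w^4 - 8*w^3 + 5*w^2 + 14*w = w*(w - 7)*(w - 2)*(w + 1)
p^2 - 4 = (p - 2)*(p + 2)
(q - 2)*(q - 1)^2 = q^3 - 4*q^2 + 5*q - 2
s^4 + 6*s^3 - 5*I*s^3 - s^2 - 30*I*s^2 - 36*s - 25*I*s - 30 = (s + 1)*(s + 5)*(s - 3*I)*(s - 2*I)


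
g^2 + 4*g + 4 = (g + 2)^2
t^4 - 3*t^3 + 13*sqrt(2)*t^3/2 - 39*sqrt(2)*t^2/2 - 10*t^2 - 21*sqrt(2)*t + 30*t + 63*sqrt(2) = (t - 3)*(t - 3*sqrt(2)/2)*(t + sqrt(2))*(t + 7*sqrt(2))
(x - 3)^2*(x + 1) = x^3 - 5*x^2 + 3*x + 9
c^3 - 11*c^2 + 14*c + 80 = (c - 8)*(c - 5)*(c + 2)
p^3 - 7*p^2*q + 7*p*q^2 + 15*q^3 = (p - 5*q)*(p - 3*q)*(p + q)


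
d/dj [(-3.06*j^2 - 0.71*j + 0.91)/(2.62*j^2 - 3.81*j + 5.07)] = (13.5188*j^2 - 35.7968*j - 0.1326)/(6.8644*j^4 - 19.9644*j^3 + 41.0829*j^2 - 38.6334*j + 25.7049)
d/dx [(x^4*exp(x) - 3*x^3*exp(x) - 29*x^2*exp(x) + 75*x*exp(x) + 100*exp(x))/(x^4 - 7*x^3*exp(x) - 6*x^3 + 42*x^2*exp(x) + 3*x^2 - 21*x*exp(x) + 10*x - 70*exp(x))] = (x^4 - x^3 - 7*x^2*exp(x) - 25*x^2 + 28*x*exp(x) + 80*x - 126*exp(x) - 40)*exp(x)/(x^4 - 14*x^3*exp(x) - 4*x^3 + 49*x^2*exp(2*x) + 56*x^2*exp(x) + 4*x^2 - 196*x*exp(2*x) - 56*x*exp(x) + 196*exp(2*x))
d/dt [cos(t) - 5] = -sin(t)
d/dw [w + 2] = 1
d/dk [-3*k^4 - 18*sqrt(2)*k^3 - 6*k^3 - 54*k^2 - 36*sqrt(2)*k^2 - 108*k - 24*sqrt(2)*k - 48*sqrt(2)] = -12*k^3 - 54*sqrt(2)*k^2 - 18*k^2 - 108*k - 72*sqrt(2)*k - 108 - 24*sqrt(2)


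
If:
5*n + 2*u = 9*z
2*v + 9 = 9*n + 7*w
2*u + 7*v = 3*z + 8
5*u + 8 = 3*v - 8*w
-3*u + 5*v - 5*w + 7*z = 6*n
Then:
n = -11053/1908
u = -547/36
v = 5071/1908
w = 18113/1908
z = -12583/1908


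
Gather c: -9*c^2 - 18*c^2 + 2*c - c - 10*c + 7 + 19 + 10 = -27*c^2 - 9*c + 36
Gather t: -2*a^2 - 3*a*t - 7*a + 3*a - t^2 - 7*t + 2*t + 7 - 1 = -2*a^2 - 4*a - t^2 + t*(-3*a - 5) + 6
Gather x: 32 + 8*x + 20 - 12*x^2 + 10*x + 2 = -12*x^2 + 18*x + 54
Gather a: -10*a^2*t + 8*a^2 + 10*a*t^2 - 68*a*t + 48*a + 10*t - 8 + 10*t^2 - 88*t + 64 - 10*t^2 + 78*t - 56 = a^2*(8 - 10*t) + a*(10*t^2 - 68*t + 48)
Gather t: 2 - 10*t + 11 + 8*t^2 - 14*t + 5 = 8*t^2 - 24*t + 18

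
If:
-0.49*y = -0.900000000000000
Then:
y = 1.84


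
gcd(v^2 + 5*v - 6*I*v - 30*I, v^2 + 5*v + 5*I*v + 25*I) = v + 5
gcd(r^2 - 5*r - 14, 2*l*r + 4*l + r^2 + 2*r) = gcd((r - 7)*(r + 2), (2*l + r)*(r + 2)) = r + 2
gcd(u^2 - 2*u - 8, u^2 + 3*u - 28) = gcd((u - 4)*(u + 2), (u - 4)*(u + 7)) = u - 4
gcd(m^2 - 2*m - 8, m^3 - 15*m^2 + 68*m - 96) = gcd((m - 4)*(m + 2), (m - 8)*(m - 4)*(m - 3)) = m - 4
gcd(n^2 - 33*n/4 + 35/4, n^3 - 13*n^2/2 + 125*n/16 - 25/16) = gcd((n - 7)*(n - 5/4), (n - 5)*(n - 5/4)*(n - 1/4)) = n - 5/4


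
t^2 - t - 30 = (t - 6)*(t + 5)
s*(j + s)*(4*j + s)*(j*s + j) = 4*j^3*s^2 + 4*j^3*s + 5*j^2*s^3 + 5*j^2*s^2 + j*s^4 + j*s^3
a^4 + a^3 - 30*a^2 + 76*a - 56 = (a - 2)^3*(a + 7)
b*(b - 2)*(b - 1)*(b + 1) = b^4 - 2*b^3 - b^2 + 2*b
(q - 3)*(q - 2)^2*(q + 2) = q^4 - 5*q^3 + 2*q^2 + 20*q - 24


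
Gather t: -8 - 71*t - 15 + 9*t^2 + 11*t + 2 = 9*t^2 - 60*t - 21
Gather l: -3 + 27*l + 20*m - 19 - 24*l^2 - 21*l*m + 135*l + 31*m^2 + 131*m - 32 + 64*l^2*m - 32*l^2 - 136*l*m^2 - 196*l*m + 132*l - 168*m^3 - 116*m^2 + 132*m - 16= l^2*(64*m - 56) + l*(-136*m^2 - 217*m + 294) - 168*m^3 - 85*m^2 + 283*m - 70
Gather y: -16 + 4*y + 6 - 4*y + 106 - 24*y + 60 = 156 - 24*y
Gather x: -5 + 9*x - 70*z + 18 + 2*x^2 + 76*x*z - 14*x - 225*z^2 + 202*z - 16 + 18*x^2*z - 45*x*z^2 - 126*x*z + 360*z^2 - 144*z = x^2*(18*z + 2) + x*(-45*z^2 - 50*z - 5) + 135*z^2 - 12*z - 3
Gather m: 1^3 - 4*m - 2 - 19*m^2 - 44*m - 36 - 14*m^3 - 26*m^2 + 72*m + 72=-14*m^3 - 45*m^2 + 24*m + 35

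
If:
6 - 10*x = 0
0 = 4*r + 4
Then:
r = -1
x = 3/5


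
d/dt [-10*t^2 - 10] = -20*t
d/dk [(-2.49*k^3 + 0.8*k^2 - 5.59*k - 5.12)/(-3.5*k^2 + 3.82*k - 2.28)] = (8.715*k^4 - 19.0236*k^3 + 0.522600000000004*k^2 - 39.488*k + 32.3036)/(12.25*k^4 - 26.74*k^3 + 30.5524*k^2 - 17.4192*k + 5.1984)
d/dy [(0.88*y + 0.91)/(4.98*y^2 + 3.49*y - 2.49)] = (4.3824*y^2 + 3.0712*y - (0.88*y + 0.91)*(9.96*y + 3.49) - 2.1912)/(4.98*y^2 + 3.49*y - 2.49)^2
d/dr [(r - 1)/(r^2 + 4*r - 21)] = (r^2 + 4*r - 2*(r - 1)*(r + 2) - 21)/(r^2 + 4*r - 21)^2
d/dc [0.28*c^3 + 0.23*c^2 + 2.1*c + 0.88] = 0.84*c^2 + 0.46*c + 2.1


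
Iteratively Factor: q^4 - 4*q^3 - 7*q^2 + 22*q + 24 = (q + 1)*(q^3 - 5*q^2 - 2*q + 24) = (q + 1)*(q + 2)*(q^2 - 7*q + 12) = (q - 3)*(q + 1)*(q + 2)*(q - 4)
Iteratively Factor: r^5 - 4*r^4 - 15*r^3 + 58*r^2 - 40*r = (r - 2)*(r^4 - 2*r^3 - 19*r^2 + 20*r) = r*(r - 2)*(r^3 - 2*r^2 - 19*r + 20) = r*(r - 2)*(r - 1)*(r^2 - r - 20) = r*(r - 2)*(r - 1)*(r + 4)*(r - 5)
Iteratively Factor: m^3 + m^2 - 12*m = (m + 4)*(m^2 - 3*m) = m*(m + 4)*(m - 3)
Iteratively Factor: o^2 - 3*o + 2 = (o - 2)*(o - 1)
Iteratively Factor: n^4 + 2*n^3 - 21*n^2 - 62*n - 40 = (n + 1)*(n^3 + n^2 - 22*n - 40) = (n + 1)*(n + 4)*(n^2 - 3*n - 10) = (n + 1)*(n + 2)*(n + 4)*(n - 5)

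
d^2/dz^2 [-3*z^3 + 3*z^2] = 6 - 18*z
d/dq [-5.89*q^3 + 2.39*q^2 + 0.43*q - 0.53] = -17.67*q^2 + 4.78*q + 0.43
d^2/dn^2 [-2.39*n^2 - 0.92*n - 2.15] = -4.78000000000000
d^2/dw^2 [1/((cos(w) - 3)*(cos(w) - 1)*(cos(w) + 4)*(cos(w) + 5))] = (682*(1 - cos(w)^2)^2 + 66*sin(w)^6 - 16*cos(w)^8 - 115*cos(w)^7 + 17*cos(w)^6 + 812*cos(w)^5 - 619*cos(w)^3 - 5663*cos(w)^2 - 846*cos(w) + 6430)/((cos(w) - 3)^3*(cos(w) - 1)^3*(cos(w) + 4)^3*(cos(w) + 5)^3)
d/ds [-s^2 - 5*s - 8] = -2*s - 5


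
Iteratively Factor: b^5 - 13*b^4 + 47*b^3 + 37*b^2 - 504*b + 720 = (b - 4)*(b^4 - 9*b^3 + 11*b^2 + 81*b - 180) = (b - 5)*(b - 4)*(b^3 - 4*b^2 - 9*b + 36) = (b - 5)*(b - 4)*(b + 3)*(b^2 - 7*b + 12) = (b - 5)*(b - 4)^2*(b + 3)*(b - 3)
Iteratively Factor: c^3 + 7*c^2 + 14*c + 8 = (c + 1)*(c^2 + 6*c + 8) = (c + 1)*(c + 2)*(c + 4)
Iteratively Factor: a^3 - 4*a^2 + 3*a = (a - 1)*(a^2 - 3*a) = (a - 3)*(a - 1)*(a)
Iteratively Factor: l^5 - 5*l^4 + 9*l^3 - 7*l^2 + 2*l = (l - 1)*(l^4 - 4*l^3 + 5*l^2 - 2*l) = (l - 1)^2*(l^3 - 3*l^2 + 2*l) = (l - 1)^3*(l^2 - 2*l) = (l - 2)*(l - 1)^3*(l)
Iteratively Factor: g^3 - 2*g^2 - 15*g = (g + 3)*(g^2 - 5*g) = g*(g + 3)*(g - 5)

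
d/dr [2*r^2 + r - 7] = 4*r + 1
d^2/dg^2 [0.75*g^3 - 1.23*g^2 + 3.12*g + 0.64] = 4.5*g - 2.46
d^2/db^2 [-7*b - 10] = 0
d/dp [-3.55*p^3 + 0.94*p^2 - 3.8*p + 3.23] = -10.65*p^2 + 1.88*p - 3.8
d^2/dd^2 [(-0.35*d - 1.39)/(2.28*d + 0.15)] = -14.212152/(2.28*d + 0.15)^3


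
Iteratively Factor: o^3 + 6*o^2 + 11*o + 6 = (o + 1)*(o^2 + 5*o + 6) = (o + 1)*(o + 2)*(o + 3)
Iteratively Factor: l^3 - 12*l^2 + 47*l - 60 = (l - 3)*(l^2 - 9*l + 20) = (l - 4)*(l - 3)*(l - 5)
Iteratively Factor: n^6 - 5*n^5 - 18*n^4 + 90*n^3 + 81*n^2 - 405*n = (n + 3)*(n^5 - 8*n^4 + 6*n^3 + 72*n^2 - 135*n) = n*(n + 3)*(n^4 - 8*n^3 + 6*n^2 + 72*n - 135) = n*(n - 5)*(n + 3)*(n^3 - 3*n^2 - 9*n + 27) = n*(n - 5)*(n + 3)^2*(n^2 - 6*n + 9) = n*(n - 5)*(n - 3)*(n + 3)^2*(n - 3)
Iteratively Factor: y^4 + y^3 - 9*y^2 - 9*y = (y + 1)*(y^3 - 9*y) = (y + 1)*(y + 3)*(y^2 - 3*y) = y*(y + 1)*(y + 3)*(y - 3)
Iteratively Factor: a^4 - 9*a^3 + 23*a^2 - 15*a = (a - 1)*(a^3 - 8*a^2 + 15*a) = a*(a - 1)*(a^2 - 8*a + 15) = a*(a - 5)*(a - 1)*(a - 3)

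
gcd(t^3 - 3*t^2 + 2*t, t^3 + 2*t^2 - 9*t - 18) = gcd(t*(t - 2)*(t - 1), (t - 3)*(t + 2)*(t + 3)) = 1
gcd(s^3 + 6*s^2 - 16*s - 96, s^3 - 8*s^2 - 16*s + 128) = s^2 - 16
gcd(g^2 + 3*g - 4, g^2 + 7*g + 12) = g + 4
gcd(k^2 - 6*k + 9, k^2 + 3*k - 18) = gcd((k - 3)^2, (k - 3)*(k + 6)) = k - 3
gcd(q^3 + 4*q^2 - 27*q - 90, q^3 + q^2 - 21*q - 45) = q^2 - 2*q - 15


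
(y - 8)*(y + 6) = y^2 - 2*y - 48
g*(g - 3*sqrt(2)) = g^2 - 3*sqrt(2)*g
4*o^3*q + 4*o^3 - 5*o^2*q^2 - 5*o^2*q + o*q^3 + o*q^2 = (-4*o + q)*(-o + q)*(o*q + o)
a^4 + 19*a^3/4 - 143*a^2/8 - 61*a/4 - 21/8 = (a - 3)*(a + 1/4)*(a + 1/2)*(a + 7)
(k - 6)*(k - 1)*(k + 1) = k^3 - 6*k^2 - k + 6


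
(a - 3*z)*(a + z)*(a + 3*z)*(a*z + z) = a^4*z + a^3*z^2 + a^3*z - 9*a^2*z^3 + a^2*z^2 - 9*a*z^4 - 9*a*z^3 - 9*z^4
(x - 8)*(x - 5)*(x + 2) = x^3 - 11*x^2 + 14*x + 80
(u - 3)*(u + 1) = u^2 - 2*u - 3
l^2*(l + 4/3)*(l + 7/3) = l^4 + 11*l^3/3 + 28*l^2/9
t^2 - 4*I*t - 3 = (t - 3*I)*(t - I)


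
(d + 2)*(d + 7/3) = d^2 + 13*d/3 + 14/3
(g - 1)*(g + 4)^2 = g^3 + 7*g^2 + 8*g - 16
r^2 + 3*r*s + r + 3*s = (r + 1)*(r + 3*s)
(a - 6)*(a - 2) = a^2 - 8*a + 12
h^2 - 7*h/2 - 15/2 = (h - 5)*(h + 3/2)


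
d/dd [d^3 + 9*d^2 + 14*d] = 3*d^2 + 18*d + 14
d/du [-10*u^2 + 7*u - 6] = 7 - 20*u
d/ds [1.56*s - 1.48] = 1.56000000000000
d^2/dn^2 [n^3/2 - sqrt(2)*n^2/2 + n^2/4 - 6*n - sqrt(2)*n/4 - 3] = 3*n - sqrt(2) + 1/2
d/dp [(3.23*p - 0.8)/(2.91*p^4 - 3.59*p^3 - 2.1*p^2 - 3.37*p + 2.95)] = (-28.1979*p^4 + 32.5034*p^3 - 1.833*p^2 - 3.36*p + 6.8325)/(8.4681*p^8 - 20.8938*p^7 + 0.666099999999998*p^6 - 4.5354*p^5 + 45.7756*p^4 - 7.027*p^3 - 1.0331*p^2 - 19.883*p + 8.7025)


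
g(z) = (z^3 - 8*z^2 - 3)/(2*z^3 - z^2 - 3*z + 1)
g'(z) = (3*z^2 - 16*z)/(2*z^3 - z^2 - 3*z + 1) + (-6*z^2 + 2*z + 3)*(z^3 - 8*z^2 - 3)/(2*z^3 - z^2 - 3*z + 1)^2 = (15*z^4 - 6*z^3 + 45*z^2 - 22*z - 9)/(4*z^6 - 4*z^5 - 11*z^4 + 10*z^3 + 7*z^2 - 6*z + 1)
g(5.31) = -0.31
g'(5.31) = 0.19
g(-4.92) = 1.28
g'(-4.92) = 0.18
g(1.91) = -4.54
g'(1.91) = 8.77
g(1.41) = -41.46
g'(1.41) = 609.47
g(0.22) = -10.79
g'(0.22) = -119.41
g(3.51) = -0.90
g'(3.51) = 0.59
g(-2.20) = 2.83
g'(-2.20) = 1.96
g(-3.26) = 1.77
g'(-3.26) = 0.51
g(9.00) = 0.06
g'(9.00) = 0.05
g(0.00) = -3.00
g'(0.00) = -9.00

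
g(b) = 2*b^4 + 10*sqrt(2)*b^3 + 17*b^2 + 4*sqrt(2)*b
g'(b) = 8*b^3 + 30*sqrt(2)*b^2 + 34*b + 4*sqrt(2)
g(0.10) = 0.75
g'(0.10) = 9.49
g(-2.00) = -24.45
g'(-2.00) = 43.36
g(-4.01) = -144.08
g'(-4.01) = 35.69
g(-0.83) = -0.12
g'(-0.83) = 2.09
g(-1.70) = -13.26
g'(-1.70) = 31.17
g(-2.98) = -82.42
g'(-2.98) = 69.39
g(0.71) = 18.16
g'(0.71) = 54.05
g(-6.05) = 135.80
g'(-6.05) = -418.69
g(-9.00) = 4138.47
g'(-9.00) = -2695.80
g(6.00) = 6292.64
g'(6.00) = 3465.01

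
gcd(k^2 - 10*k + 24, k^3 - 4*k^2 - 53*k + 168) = 1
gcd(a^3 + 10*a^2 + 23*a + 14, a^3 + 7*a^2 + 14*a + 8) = a^2 + 3*a + 2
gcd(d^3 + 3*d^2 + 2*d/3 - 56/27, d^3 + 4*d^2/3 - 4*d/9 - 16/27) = d^2 + 2*d/3 - 8/9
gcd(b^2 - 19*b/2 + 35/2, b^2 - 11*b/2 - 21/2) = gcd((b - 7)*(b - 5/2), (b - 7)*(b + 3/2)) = b - 7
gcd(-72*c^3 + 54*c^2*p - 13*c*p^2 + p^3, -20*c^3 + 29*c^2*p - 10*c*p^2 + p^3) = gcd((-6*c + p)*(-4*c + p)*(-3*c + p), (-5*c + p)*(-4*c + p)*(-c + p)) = -4*c + p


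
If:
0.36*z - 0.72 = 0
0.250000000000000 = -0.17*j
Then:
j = -1.47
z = 2.00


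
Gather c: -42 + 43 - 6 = -5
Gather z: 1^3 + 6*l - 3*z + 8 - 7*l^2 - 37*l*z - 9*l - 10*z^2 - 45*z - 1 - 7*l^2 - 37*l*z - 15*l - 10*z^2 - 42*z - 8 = -14*l^2 - 18*l - 20*z^2 + z*(-74*l - 90)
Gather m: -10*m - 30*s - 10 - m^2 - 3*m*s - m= -m^2 + m*(-3*s - 11) - 30*s - 10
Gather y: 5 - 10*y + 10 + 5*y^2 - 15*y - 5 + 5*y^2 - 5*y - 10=10*y^2 - 30*y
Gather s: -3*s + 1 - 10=-3*s - 9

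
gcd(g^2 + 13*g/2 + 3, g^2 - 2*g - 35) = 1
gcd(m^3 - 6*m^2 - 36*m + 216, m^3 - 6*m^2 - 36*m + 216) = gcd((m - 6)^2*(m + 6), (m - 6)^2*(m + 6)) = m^3 - 6*m^2 - 36*m + 216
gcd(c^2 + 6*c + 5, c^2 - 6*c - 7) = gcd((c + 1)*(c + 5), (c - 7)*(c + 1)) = c + 1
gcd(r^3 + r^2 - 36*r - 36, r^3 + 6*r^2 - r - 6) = r^2 + 7*r + 6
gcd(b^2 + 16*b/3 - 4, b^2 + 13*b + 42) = b + 6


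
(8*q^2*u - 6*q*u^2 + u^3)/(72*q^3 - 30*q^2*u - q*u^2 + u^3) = u*(2*q - u)/(18*q^2 - 3*q*u - u^2)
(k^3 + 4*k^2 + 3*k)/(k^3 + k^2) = (k + 3)/k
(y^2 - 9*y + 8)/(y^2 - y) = (y - 8)/y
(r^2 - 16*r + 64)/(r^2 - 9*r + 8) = (r - 8)/(r - 1)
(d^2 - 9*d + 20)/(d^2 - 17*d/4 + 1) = 4*(d - 5)/(4*d - 1)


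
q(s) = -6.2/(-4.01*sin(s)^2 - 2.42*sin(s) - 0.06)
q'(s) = -6.2*(8.02*sin(s)*cos(s) + 2.42*cos(s))/(-4.01*sin(s)^2 - 2.42*sin(s) - 0.06)^2 = -(49.724*sin(s) + 15.004)*cos(s)/(4.01*sin(s)^2 + 2.42*sin(s) + 0.06)^2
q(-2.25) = 10.25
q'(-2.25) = -40.69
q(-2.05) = 5.79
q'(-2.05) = -11.72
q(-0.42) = -23.84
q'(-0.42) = 71.18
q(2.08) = 1.19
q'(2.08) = 1.04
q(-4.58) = 0.97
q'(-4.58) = 0.21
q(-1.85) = 4.31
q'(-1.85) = -4.36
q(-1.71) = 3.88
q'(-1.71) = -1.86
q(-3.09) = -114.53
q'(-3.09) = 4239.21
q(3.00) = 12.88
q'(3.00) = 94.08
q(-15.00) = 34.06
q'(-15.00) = -397.35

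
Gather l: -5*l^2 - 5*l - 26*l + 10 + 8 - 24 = -5*l^2 - 31*l - 6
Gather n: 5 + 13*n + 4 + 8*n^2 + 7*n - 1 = 8*n^2 + 20*n + 8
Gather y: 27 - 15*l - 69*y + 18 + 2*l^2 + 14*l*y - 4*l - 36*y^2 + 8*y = 2*l^2 - 19*l - 36*y^2 + y*(14*l - 61) + 45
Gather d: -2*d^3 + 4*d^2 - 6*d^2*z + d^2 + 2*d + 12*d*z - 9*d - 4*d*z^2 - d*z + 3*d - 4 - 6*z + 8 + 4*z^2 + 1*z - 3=-2*d^3 + d^2*(5 - 6*z) + d*(-4*z^2 + 11*z - 4) + 4*z^2 - 5*z + 1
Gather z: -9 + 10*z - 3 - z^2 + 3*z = -z^2 + 13*z - 12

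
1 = 1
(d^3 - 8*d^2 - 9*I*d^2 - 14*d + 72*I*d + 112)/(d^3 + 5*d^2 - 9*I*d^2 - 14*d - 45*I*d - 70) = (d - 8)/(d + 5)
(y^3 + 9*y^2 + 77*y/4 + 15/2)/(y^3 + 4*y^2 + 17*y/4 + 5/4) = (y + 6)/(y + 1)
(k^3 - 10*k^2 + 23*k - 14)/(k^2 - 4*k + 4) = (k^2 - 8*k + 7)/(k - 2)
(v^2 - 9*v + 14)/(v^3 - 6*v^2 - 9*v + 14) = (v - 2)/(v^2 + v - 2)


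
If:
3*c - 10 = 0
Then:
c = 10/3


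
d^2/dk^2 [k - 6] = 0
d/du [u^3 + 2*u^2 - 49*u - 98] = 3*u^2 + 4*u - 49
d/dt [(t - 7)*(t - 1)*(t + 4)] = 3*t^2 - 8*t - 25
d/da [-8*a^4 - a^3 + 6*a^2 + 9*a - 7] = -32*a^3 - 3*a^2 + 12*a + 9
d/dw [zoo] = 0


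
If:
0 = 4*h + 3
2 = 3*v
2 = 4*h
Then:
No Solution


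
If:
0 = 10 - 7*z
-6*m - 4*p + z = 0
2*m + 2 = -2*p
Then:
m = 19/7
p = -26/7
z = 10/7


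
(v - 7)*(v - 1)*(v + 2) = v^3 - 6*v^2 - 9*v + 14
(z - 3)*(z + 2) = z^2 - z - 6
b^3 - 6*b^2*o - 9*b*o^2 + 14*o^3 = (b - 7*o)*(b - o)*(b + 2*o)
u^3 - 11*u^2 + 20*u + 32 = (u - 8)*(u - 4)*(u + 1)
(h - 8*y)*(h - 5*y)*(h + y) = h^3 - 12*h^2*y + 27*h*y^2 + 40*y^3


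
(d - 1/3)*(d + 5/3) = d^2 + 4*d/3 - 5/9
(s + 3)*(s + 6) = s^2 + 9*s + 18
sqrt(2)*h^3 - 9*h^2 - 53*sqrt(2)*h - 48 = (h - 8*sqrt(2))*(h + 3*sqrt(2))*(sqrt(2)*h + 1)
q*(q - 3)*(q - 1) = q^3 - 4*q^2 + 3*q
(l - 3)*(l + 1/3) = l^2 - 8*l/3 - 1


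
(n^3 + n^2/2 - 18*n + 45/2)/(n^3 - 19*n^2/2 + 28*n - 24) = (n^2 + 2*n - 15)/(n^2 - 8*n + 16)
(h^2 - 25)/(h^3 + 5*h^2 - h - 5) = (h - 5)/(h^2 - 1)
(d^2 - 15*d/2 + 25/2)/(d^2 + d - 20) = (d^2 - 15*d/2 + 25/2)/(d^2 + d - 20)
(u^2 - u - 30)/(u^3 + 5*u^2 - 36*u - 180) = 1/(u + 6)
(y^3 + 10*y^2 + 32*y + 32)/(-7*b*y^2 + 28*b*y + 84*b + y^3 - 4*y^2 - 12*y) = (y^2 + 8*y + 16)/(-7*b*y + 42*b + y^2 - 6*y)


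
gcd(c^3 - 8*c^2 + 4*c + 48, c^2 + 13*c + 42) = 1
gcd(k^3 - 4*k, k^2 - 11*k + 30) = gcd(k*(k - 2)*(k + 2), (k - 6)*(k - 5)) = 1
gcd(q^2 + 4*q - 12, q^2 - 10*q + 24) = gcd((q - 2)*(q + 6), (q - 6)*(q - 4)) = 1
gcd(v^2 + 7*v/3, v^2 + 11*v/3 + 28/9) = v + 7/3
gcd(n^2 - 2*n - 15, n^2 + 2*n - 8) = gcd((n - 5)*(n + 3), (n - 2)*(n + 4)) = 1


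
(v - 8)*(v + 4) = v^2 - 4*v - 32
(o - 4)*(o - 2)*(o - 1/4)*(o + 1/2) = o^4 - 23*o^3/4 + 51*o^2/8 + 11*o/4 - 1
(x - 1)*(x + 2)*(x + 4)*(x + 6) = x^4 + 11*x^3 + 32*x^2 + 4*x - 48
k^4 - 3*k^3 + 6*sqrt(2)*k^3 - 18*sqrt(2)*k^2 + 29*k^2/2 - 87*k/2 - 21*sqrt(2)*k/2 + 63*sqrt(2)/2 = (k - 3)*(k - sqrt(2)/2)*(k + 3*sqrt(2))*(k + 7*sqrt(2)/2)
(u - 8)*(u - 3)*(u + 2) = u^3 - 9*u^2 + 2*u + 48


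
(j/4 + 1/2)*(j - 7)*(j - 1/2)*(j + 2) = j^4/4 - 7*j^3/8 - 45*j^2/8 - 4*j + 7/2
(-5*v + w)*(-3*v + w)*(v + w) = 15*v^3 + 7*v^2*w - 7*v*w^2 + w^3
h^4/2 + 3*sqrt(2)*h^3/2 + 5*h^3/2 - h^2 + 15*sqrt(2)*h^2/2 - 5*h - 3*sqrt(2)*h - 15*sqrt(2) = (h/2 + sqrt(2)/2)*(h + 5)*(h - sqrt(2))*(h + 3*sqrt(2))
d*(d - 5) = d^2 - 5*d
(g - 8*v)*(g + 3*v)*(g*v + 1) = g^3*v - 5*g^2*v^2 + g^2 - 24*g*v^3 - 5*g*v - 24*v^2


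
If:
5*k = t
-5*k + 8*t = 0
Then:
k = 0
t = 0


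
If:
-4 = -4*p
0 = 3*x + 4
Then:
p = 1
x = -4/3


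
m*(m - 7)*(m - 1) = m^3 - 8*m^2 + 7*m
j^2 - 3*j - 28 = (j - 7)*(j + 4)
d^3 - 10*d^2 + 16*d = d*(d - 8)*(d - 2)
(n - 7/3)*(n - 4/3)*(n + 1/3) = n^3 - 10*n^2/3 + 17*n/9 + 28/27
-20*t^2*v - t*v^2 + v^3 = v*(-5*t + v)*(4*t + v)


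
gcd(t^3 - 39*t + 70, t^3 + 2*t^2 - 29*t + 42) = t^2 + 5*t - 14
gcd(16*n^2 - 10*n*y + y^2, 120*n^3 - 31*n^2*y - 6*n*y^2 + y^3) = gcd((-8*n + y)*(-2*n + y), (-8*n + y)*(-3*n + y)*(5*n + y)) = -8*n + y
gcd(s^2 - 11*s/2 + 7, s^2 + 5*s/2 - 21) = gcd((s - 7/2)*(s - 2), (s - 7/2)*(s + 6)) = s - 7/2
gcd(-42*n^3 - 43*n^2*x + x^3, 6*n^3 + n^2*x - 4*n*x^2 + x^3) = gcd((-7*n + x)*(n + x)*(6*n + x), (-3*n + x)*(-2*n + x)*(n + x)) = n + x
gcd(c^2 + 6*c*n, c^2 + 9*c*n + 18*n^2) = c + 6*n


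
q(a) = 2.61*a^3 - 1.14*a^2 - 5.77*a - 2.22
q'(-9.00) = 648.98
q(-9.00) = -1945.32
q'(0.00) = -5.77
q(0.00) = -2.22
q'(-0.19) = -5.05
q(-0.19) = -1.18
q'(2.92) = 54.33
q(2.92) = 36.19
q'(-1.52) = 15.79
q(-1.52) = -5.25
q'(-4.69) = 177.15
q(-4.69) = -269.49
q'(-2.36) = 43.22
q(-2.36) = -29.26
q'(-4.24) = 144.66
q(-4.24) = -197.20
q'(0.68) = -3.70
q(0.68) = -5.85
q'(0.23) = -5.88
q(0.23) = -3.58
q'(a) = 7.83*a^2 - 2.28*a - 5.77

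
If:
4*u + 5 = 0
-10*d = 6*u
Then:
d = 3/4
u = -5/4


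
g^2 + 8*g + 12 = (g + 2)*(g + 6)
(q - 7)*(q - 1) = q^2 - 8*q + 7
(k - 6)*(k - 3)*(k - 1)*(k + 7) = k^4 - 3*k^3 - 43*k^2 + 171*k - 126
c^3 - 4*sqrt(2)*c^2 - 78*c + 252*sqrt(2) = (c - 7*sqrt(2))*(c - 3*sqrt(2))*(c + 6*sqrt(2))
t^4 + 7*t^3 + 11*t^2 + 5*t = t*(t + 1)^2*(t + 5)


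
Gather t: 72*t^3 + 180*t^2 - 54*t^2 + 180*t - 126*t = 72*t^3 + 126*t^2 + 54*t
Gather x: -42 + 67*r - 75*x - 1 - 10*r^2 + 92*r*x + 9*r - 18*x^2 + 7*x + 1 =-10*r^2 + 76*r - 18*x^2 + x*(92*r - 68) - 42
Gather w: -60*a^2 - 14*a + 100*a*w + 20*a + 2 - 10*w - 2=-60*a^2 + 6*a + w*(100*a - 10)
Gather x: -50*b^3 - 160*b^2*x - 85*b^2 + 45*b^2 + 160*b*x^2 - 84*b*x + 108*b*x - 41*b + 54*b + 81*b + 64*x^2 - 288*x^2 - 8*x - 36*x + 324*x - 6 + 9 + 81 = -50*b^3 - 40*b^2 + 94*b + x^2*(160*b - 224) + x*(-160*b^2 + 24*b + 280) + 84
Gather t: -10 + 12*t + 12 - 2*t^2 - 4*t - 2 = -2*t^2 + 8*t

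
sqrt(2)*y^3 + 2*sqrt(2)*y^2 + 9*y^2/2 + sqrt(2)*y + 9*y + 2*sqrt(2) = (y + 2)*(y + 2*sqrt(2))*(sqrt(2)*y + 1/2)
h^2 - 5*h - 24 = (h - 8)*(h + 3)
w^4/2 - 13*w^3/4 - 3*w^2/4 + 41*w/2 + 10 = (w/2 + 1)*(w - 5)*(w - 4)*(w + 1/2)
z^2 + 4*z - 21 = (z - 3)*(z + 7)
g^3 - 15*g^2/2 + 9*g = g*(g - 6)*(g - 3/2)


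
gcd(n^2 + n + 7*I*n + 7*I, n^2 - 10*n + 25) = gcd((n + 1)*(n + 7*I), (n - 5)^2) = 1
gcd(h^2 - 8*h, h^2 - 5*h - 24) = h - 8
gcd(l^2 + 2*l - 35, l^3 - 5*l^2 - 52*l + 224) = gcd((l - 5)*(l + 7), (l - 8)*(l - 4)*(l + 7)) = l + 7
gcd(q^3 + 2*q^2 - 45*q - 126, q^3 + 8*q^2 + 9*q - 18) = q^2 + 9*q + 18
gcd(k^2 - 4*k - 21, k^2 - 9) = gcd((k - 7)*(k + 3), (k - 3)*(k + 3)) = k + 3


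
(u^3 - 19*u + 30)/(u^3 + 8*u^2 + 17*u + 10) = (u^2 - 5*u + 6)/(u^2 + 3*u + 2)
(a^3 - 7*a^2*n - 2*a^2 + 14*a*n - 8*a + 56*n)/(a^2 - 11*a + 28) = (a^2 - 7*a*n + 2*a - 14*n)/(a - 7)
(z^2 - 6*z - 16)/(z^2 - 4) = (z - 8)/(z - 2)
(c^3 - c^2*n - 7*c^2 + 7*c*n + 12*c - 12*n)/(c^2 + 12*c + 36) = (c^3 - c^2*n - 7*c^2 + 7*c*n + 12*c - 12*n)/(c^2 + 12*c + 36)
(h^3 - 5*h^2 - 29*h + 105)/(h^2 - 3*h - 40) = (h^2 - 10*h + 21)/(h - 8)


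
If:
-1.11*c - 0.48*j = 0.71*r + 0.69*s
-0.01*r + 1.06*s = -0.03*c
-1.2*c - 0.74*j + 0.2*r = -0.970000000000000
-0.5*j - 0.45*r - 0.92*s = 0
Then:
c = 0.20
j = 0.76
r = -0.82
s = -0.01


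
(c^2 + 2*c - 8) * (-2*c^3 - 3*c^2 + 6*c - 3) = -2*c^5 - 7*c^4 + 16*c^3 + 33*c^2 - 54*c + 24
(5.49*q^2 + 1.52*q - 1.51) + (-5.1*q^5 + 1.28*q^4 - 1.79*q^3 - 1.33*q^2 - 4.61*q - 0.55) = -5.1*q^5 + 1.28*q^4 - 1.79*q^3 + 4.16*q^2 - 3.09*q - 2.06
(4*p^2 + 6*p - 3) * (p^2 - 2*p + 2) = 4*p^4 - 2*p^3 - 7*p^2 + 18*p - 6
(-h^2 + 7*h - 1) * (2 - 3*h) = 3*h^3 - 23*h^2 + 17*h - 2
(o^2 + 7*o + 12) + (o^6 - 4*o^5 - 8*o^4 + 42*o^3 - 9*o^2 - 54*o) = o^6 - 4*o^5 - 8*o^4 + 42*o^3 - 8*o^2 - 47*o + 12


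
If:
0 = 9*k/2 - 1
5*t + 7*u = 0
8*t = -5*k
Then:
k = 2/9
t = -5/36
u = 25/252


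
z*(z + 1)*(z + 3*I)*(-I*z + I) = -I*z^4 + 3*z^3 + I*z^2 - 3*z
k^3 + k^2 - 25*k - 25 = (k - 5)*(k + 1)*(k + 5)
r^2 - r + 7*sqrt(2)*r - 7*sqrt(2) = (r - 1)*(r + 7*sqrt(2))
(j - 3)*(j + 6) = j^2 + 3*j - 18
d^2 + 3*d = d*(d + 3)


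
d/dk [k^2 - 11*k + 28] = 2*k - 11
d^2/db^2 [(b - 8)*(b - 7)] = 2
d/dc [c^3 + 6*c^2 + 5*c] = 3*c^2 + 12*c + 5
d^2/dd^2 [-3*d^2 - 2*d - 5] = -6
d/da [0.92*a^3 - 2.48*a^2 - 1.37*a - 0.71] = 2.76*a^2 - 4.96*a - 1.37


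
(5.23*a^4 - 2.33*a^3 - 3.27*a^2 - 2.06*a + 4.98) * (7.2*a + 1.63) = 37.656*a^5 - 8.2511*a^4 - 27.3419*a^3 - 20.1621*a^2 + 32.4982*a + 8.1174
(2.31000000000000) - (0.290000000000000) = 2.02000000000000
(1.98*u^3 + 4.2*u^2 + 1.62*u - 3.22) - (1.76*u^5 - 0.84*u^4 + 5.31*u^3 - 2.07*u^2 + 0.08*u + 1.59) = -1.76*u^5 + 0.84*u^4 - 3.33*u^3 + 6.27*u^2 + 1.54*u - 4.81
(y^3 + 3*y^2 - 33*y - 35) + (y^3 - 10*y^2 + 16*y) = 2*y^3 - 7*y^2 - 17*y - 35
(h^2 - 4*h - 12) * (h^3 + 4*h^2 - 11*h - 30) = h^5 - 39*h^3 - 34*h^2 + 252*h + 360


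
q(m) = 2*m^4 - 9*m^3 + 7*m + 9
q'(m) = 8*m^3 - 27*m^2 + 7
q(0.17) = 10.15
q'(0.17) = 6.26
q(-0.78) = 8.55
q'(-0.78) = -13.22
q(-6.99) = 7808.48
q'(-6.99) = -4044.48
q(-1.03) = 13.88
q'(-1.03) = -30.39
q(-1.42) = 32.96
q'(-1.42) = -70.35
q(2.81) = -46.33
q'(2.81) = -28.69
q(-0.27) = 7.30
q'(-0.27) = 4.87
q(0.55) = 11.54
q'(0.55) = 0.16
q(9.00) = 6633.00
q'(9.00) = 3652.00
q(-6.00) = 4503.00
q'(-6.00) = -2693.00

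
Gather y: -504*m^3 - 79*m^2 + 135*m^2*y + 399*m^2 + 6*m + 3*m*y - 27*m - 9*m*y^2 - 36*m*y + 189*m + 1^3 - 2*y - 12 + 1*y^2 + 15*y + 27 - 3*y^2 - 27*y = -504*m^3 + 320*m^2 + 168*m + y^2*(-9*m - 2) + y*(135*m^2 - 33*m - 14) + 16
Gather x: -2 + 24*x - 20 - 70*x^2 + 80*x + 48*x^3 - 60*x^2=48*x^3 - 130*x^2 + 104*x - 22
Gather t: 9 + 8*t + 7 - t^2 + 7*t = -t^2 + 15*t + 16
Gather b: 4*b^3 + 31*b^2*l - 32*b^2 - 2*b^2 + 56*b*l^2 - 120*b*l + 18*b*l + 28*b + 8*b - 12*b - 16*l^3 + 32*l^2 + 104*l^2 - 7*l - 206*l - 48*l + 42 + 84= 4*b^3 + b^2*(31*l - 34) + b*(56*l^2 - 102*l + 24) - 16*l^3 + 136*l^2 - 261*l + 126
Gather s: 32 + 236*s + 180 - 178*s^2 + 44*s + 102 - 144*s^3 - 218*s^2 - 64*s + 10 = -144*s^3 - 396*s^2 + 216*s + 324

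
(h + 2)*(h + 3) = h^2 + 5*h + 6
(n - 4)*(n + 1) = n^2 - 3*n - 4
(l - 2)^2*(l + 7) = l^3 + 3*l^2 - 24*l + 28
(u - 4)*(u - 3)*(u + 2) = u^3 - 5*u^2 - 2*u + 24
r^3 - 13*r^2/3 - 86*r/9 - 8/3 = (r - 6)*(r + 1/3)*(r + 4/3)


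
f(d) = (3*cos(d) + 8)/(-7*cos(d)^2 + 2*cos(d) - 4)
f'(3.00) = 0.10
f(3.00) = -0.39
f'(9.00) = 0.34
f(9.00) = -0.45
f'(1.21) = -0.76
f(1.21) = -2.17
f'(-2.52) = -0.58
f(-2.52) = -0.54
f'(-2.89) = -0.19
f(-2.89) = -0.41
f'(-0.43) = 0.60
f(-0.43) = -1.35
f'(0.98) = -1.33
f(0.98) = -1.91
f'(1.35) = 0.16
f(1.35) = -2.22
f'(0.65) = -0.96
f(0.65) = -1.52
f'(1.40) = 0.55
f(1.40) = -2.20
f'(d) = (-14*sin(d)*cos(d) + 2*sin(d))*(3*cos(d) + 8)/(-7*cos(d)^2 + 2*cos(d) - 4)^2 - 3*sin(d)/(-7*cos(d)^2 + 2*cos(d) - 4) = 7*(-3*cos(d)^2 - 16*cos(d) + 4)*sin(d)/(7*sin(d)^2 + 2*cos(d) - 11)^2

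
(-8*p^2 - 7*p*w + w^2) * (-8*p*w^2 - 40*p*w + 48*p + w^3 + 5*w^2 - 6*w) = 64*p^3*w^2 + 320*p^3*w - 384*p^3 + 48*p^2*w^3 + 240*p^2*w^2 - 288*p^2*w - 15*p*w^4 - 75*p*w^3 + 90*p*w^2 + w^5 + 5*w^4 - 6*w^3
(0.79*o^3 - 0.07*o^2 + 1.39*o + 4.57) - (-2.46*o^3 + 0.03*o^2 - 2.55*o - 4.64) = 3.25*o^3 - 0.1*o^2 + 3.94*o + 9.21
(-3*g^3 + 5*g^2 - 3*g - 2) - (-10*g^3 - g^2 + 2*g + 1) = 7*g^3 + 6*g^2 - 5*g - 3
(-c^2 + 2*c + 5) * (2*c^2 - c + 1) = -2*c^4 + 5*c^3 + 7*c^2 - 3*c + 5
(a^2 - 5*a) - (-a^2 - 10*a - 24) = 2*a^2 + 5*a + 24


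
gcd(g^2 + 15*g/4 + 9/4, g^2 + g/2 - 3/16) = g + 3/4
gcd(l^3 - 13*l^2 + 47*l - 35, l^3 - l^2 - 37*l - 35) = l - 7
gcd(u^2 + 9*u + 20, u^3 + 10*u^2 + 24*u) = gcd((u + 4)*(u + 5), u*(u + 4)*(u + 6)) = u + 4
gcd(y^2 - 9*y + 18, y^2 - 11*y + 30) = y - 6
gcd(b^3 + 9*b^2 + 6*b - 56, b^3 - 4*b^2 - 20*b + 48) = b^2 + 2*b - 8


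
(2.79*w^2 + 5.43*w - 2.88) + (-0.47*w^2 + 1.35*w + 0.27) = 2.32*w^2 + 6.78*w - 2.61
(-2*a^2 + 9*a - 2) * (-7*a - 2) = 14*a^3 - 59*a^2 - 4*a + 4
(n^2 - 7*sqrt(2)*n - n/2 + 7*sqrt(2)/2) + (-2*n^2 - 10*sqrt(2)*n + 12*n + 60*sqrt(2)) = -n^2 - 17*sqrt(2)*n + 23*n/2 + 127*sqrt(2)/2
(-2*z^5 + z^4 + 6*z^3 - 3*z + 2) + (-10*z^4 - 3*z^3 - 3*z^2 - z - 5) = -2*z^5 - 9*z^4 + 3*z^3 - 3*z^2 - 4*z - 3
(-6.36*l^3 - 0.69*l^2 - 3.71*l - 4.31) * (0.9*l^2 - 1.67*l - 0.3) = -5.724*l^5 + 10.0002*l^4 - 0.2787*l^3 + 2.5237*l^2 + 8.3107*l + 1.293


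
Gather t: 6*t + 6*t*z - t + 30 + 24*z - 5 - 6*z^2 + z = t*(6*z + 5) - 6*z^2 + 25*z + 25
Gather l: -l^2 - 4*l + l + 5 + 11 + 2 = -l^2 - 3*l + 18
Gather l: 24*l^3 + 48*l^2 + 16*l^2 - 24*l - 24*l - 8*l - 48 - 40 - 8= 24*l^3 + 64*l^2 - 56*l - 96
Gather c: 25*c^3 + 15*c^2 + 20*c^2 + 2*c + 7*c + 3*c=25*c^3 + 35*c^2 + 12*c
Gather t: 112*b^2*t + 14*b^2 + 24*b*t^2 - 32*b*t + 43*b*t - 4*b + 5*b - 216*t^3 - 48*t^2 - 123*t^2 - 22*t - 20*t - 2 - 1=14*b^2 + b - 216*t^3 + t^2*(24*b - 171) + t*(112*b^2 + 11*b - 42) - 3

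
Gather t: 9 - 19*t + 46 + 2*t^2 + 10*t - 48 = 2*t^2 - 9*t + 7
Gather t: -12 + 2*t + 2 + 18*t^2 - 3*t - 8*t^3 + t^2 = -8*t^3 + 19*t^2 - t - 10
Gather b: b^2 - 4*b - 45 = b^2 - 4*b - 45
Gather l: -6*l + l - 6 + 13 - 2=5 - 5*l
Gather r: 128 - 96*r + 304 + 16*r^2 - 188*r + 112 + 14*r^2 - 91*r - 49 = 30*r^2 - 375*r + 495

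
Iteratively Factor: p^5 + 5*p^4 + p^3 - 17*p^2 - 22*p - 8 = (p + 1)*(p^4 + 4*p^3 - 3*p^2 - 14*p - 8) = (p + 1)^2*(p^3 + 3*p^2 - 6*p - 8) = (p - 2)*(p + 1)^2*(p^2 + 5*p + 4) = (p - 2)*(p + 1)^2*(p + 4)*(p + 1)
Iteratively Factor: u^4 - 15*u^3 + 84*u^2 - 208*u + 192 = (u - 3)*(u^3 - 12*u^2 + 48*u - 64) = (u - 4)*(u - 3)*(u^2 - 8*u + 16) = (u - 4)^2*(u - 3)*(u - 4)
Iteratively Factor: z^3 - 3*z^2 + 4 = (z + 1)*(z^2 - 4*z + 4) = (z - 2)*(z + 1)*(z - 2)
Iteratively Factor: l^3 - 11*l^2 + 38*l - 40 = (l - 5)*(l^2 - 6*l + 8) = (l - 5)*(l - 2)*(l - 4)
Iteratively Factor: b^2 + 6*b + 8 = (b + 4)*(b + 2)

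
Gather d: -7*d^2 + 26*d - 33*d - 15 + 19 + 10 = -7*d^2 - 7*d + 14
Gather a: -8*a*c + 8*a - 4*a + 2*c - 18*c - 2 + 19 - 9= a*(4 - 8*c) - 16*c + 8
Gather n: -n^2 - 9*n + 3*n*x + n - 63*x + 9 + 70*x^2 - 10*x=-n^2 + n*(3*x - 8) + 70*x^2 - 73*x + 9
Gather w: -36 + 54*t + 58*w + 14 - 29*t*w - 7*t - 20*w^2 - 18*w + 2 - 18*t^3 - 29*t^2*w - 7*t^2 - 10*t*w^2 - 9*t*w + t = -18*t^3 - 7*t^2 + 48*t + w^2*(-10*t - 20) + w*(-29*t^2 - 38*t + 40) - 20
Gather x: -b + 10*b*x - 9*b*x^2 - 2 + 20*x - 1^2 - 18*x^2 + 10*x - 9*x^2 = -b + x^2*(-9*b - 27) + x*(10*b + 30) - 3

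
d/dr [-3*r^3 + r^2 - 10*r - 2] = -9*r^2 + 2*r - 10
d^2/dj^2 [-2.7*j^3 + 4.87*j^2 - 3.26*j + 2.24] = 9.74 - 16.2*j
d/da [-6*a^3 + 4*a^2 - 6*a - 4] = -18*a^2 + 8*a - 6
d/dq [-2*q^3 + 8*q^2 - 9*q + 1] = -6*q^2 + 16*q - 9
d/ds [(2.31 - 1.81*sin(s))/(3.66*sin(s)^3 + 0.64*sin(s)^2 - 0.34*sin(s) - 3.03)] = (13.2492*sin(s)^3 - 24.2054*sin(s)^2 - 2.9568*sin(s) + 6.2697)*cos(s)/(13.3956*sin(s)^6 + 4.6848*sin(s)^5 - 2.0792*sin(s)^4 - 22.6148*sin(s)^3 - 3.7628*sin(s)^2 + 2.0604*sin(s) + 9.1809)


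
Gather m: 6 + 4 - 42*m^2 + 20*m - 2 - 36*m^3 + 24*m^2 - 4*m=-36*m^3 - 18*m^2 + 16*m + 8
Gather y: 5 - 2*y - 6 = -2*y - 1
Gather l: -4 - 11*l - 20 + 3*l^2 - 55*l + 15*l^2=18*l^2 - 66*l - 24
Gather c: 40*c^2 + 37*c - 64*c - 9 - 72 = 40*c^2 - 27*c - 81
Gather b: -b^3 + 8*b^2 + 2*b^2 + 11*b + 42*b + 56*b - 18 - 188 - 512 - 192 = -b^3 + 10*b^2 + 109*b - 910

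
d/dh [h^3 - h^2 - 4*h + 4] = 3*h^2 - 2*h - 4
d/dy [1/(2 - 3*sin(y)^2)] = 12*sin(2*y)/(3*cos(2*y) + 1)^2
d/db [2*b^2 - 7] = 4*b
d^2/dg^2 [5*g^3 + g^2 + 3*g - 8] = 30*g + 2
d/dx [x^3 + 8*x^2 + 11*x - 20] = 3*x^2 + 16*x + 11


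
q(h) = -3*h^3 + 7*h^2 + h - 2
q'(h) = -9*h^2 + 14*h + 1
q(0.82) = 1.87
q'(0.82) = 6.43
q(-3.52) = 212.06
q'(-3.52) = -159.79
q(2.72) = -7.86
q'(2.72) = -27.51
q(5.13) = -217.67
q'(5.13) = -164.03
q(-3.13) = 155.44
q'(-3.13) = -130.99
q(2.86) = -12.06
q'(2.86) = -32.58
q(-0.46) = -0.69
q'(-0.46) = -7.34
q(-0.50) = -0.38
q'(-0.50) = -8.25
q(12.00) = -4166.00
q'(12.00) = -1127.00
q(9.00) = -1613.00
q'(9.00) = -602.00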